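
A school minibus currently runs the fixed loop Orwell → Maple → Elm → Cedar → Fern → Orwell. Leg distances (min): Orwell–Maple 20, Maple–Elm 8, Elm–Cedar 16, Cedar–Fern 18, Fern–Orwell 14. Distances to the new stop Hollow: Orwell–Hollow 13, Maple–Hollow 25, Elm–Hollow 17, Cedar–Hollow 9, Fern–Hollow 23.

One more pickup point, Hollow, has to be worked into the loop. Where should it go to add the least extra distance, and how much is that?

Minimum extra distance: 10 min, inserting Hollow between Elm and Cedar.

Insertion cost between consecutive stops i–j is d(i,Hollow) + d(Hollow,j) − d(i,j):
  between Orwell and Maple: 13 + 25 − 20 = 18
  between Maple and Elm: 25 + 17 − 8 = 34
  between Elm and Cedar: 17 + 9 − 16 = 10
  between Cedar and Fern: 9 + 23 − 18 = 14
  between Fern and Orwell: 23 + 13 − 14 = 22
Cheapest insertion is between Elm and Cedar, adding 10.
New total = 76 + 10 = 86.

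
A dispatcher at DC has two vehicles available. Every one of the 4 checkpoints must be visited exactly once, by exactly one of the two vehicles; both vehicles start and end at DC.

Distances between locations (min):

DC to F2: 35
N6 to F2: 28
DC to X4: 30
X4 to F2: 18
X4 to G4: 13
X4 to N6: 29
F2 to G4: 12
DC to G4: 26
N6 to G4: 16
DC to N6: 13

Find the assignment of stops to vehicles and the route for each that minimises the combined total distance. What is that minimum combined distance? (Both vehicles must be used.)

112 min — the smallest possible combined total.

Check every non-empty split of the stops between the two vehicles; for each half take its own optimal tour:
  {X4} + {N6, F2, G4}: 60 + 76 = 136
  {N6} + {X4, F2, G4}: 26 + 86 = 112
  {X4, N6} + {F2, G4}: 72 + 73 = 145
  {F2} + {X4, N6, G4}: 70 + 72 = 142
  {X4, F2} + {N6, G4}: 83 + 55 = 138
  {N6, F2} + {X4, G4}: 76 + 69 = 145
  … (7 splits in total)
Best: vehicle 1 DC → N6 → DC = 26; vehicle 2 DC → X4 → F2 → G4 → DC = 86; combined 112.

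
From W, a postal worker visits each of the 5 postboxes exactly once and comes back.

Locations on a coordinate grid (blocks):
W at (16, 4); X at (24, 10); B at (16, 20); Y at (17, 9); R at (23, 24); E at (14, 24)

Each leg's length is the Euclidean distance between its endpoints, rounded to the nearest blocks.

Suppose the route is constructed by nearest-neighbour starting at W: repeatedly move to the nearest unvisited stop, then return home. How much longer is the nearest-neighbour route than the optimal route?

W: Y=5, X=10, B=16, E=20, R=21 ⇒ Y
Y: X=7, B=11, E=15, R=16 ⇒ X
X: B=13, R=14, E=17 ⇒ B
B: E=4, R=8 ⇒ E
E: R=9 ⇒ R
NN route W → Y → X → B → E → R → W costs 59.
Optimal: W → X → R → E → B → Y → W costs 53 (by enumerating all 60 distinct tours).
Excess = 59 − 53 = 6.

Excess over optimum: 6 blocks.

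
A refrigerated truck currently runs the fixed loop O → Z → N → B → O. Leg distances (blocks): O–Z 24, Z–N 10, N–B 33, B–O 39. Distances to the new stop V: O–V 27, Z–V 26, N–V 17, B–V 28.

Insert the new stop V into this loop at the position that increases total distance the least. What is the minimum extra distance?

Minimum extra distance: 12 blocks, inserting V between N and B.

Insertion cost between consecutive stops i–j is d(i,V) + d(V,j) − d(i,j):
  between O and Z: 27 + 26 − 24 = 29
  between Z and N: 26 + 17 − 10 = 33
  between N and B: 17 + 28 − 33 = 12
  between B and O: 28 + 27 − 39 = 16
Cheapest insertion is between N and B, adding 12.
New total = 106 + 12 = 118.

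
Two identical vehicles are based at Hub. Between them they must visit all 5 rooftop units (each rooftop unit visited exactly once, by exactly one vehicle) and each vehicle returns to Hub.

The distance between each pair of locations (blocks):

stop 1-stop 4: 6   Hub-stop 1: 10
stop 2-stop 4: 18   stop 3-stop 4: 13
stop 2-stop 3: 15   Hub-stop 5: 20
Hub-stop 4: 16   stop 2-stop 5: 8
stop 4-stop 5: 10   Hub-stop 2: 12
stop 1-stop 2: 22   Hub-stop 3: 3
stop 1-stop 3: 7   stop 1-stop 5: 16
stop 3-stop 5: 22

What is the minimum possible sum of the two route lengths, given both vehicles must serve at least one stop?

Check every non-empty split of the stops between the two vehicles; for each half take its own optimal tour:
  {stop 1} + {stop 2, stop 3, stop 4, stop 5}: 20 + 46 = 66
  {stop 2} + {stop 1, stop 3, stop 4, stop 5}: 24 + 46 = 70
  {stop 1, stop 2} + {stop 3, stop 4, stop 5}: 44 + 46 = 90
  {stop 3} + {stop 1, stop 2, stop 4, stop 5}: 6 + 46 = 52
  {stop 1, stop 3} + {stop 2, stop 4, stop 5}: 20 + 46 = 66
  {stop 2, stop 3} + {stop 1, stop 4, stop 5}: 30 + 46 = 76
  … (15 splits in total)
Best: vehicle 1 Hub → stop 3 → Hub = 6; vehicle 2 Hub → stop 1 → stop 4 → stop 5 → stop 2 → Hub = 46; combined 52.

52 blocks — the smallest possible combined total.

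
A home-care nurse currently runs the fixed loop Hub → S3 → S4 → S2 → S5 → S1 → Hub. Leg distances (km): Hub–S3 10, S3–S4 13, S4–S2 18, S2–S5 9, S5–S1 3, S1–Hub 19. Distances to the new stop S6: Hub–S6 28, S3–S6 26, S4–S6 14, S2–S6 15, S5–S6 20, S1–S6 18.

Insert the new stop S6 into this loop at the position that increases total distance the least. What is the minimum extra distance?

Adding 11 km by placing S6 on the S4–S2 leg.

Insertion cost between consecutive stops i–j is d(i,S6) + d(S6,j) − d(i,j):
  between Hub and S3: 28 + 26 − 10 = 44
  between S3 and S4: 26 + 14 − 13 = 27
  between S4 and S2: 14 + 15 − 18 = 11
  between S2 and S5: 15 + 20 − 9 = 26
  between S5 and S1: 20 + 18 − 3 = 35
  between S1 and Hub: 18 + 28 − 19 = 27
Cheapest insertion is between S4 and S2, adding 11.
New total = 72 + 11 = 83.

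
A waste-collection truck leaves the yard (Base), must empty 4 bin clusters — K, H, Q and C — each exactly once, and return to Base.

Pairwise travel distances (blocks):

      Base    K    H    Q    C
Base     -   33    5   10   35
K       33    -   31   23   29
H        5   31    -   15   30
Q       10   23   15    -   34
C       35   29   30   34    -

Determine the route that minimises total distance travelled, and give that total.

Minimum total distance: 97 blocks.

With 4 stops there are 4!/2 = 12 distinct round trips (a route and its reverse cost the same).
Base→K→H→Q→C→Base: 33+31+15+34+35 = 148
Base→K→H→C→Q→Base: 33+31+30+34+10 = 138
Base→K→Q→H→C→Base: 33+23+15+30+35 = 136
Base→K→Q→C→H→Base: 33+23+34+30+5 = 125
Base→K→C→H→Q→Base: 33+29+30+15+10 = 117
Base→K→C→Q→H→Base: 33+29+34+15+5 = 116
Base→H→K→Q→C→Base: 5+31+23+34+35 = 128
Base→H→K→C→Q→Base: 5+31+29+34+10 = 109
Base→H→Q→K→C→Base: 5+15+23+29+35 = 107
Base→H→C→K→Q→Base: 5+30+29+23+10 = 97
Base→Q→K→H→C→Base: 10+23+31+30+35 = 129
Base→Q→H→K→C→Base: 10+15+31+29+35 = 120
The minimum is 97.
One optimal route: Base → H → C → K → Q → Base (or its reverse).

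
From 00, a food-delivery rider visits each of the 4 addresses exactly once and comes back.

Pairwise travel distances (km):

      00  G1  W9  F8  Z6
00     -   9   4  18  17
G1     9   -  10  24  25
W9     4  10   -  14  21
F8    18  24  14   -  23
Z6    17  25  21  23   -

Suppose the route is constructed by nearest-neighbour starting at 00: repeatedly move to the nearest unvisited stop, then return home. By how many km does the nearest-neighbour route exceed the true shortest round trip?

From 00: W9=4, G1=9, Z6=17, F8=18 → choose W9 (4).
From W9: G1=10, F8=14, Z6=21 → choose G1 (10).
From G1: F8=24, Z6=25 → choose F8 (24).
From F8: Z6=23 → choose Z6 (23).
NN route 00 → W9 → G1 → F8 → Z6 → 00 costs 78.
Optimal: 00 → G1 → W9 → F8 → Z6 → 00 costs 73 (by enumerating all 12 distinct tours).
Excess = 78 − 73 = 5.

Excess over optimum: 5 km.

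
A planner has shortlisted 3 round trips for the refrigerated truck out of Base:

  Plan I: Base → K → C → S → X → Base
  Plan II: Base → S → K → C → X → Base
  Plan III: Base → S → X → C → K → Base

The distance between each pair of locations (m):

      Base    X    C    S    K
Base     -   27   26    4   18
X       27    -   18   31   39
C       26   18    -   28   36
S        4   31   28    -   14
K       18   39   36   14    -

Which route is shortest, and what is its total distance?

Plan I: 18 + 36 + 28 + 31 + 27 = 140
Plan II: 4 + 14 + 36 + 18 + 27 = 99
Plan III: 4 + 31 + 18 + 36 + 18 = 107

Shortest is Plan II, total 99 m.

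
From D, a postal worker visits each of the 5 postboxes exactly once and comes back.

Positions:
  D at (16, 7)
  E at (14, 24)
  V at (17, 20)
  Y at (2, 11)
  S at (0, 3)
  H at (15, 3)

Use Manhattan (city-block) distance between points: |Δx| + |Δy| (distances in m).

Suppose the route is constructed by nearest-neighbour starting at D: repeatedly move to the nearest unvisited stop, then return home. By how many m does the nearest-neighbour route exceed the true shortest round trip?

From D: H=5, V=14, Y=18, E=19, S=20 → choose H (5).
From H: S=15, V=19, Y=21, E=22 → choose S (15).
From S: Y=10, V=34, E=35 → choose Y (10).
From Y: V=24, E=25 → choose V (24).
From V: E=7 → choose E (7).
NN route D → H → S → Y → V → E → D costs 80.
Optimal: D → V → E → Y → S → H → D costs 76 (by enumerating all 60 distinct tours).
Excess = 80 − 76 = 4.

4 m longer than the optimal tour.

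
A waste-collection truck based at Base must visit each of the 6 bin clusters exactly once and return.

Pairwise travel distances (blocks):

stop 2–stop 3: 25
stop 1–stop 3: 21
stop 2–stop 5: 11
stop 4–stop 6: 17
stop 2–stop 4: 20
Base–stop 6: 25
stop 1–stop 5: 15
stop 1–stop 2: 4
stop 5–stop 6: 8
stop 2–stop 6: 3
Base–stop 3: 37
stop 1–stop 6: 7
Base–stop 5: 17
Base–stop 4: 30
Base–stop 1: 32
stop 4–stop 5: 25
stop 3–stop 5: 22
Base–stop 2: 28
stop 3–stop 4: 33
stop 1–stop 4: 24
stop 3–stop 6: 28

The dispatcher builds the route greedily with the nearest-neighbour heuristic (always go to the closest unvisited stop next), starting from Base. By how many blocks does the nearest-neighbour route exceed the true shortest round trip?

From Base: stop 5=17, stop 6=25, stop 2=28, stop 4=30, stop 1=32, stop 3=37 → choose stop 5 (17).
From stop 5: stop 6=8, stop 2=11, stop 1=15, stop 3=22, stop 4=25 → choose stop 6 (8).
From stop 6: stop 2=3, stop 1=7, stop 4=17, stop 3=28 → choose stop 2 (3).
From stop 2: stop 1=4, stop 4=20, stop 3=25 → choose stop 1 (4).
From stop 1: stop 3=21, stop 4=24 → choose stop 3 (21).
From stop 3: stop 4=33 → choose stop 4 (33).
NN route Base → stop 5 → stop 6 → stop 2 → stop 1 → stop 3 → stop 4 → Base costs 116.
Optimal: Base → stop 4 → stop 6 → stop 2 → stop 1 → stop 3 → stop 5 → Base costs 114 (by enumerating all 360 distinct tours).
Excess = 116 − 114 = 2.

The nearest-neighbour route is 2 blocks longer than optimal.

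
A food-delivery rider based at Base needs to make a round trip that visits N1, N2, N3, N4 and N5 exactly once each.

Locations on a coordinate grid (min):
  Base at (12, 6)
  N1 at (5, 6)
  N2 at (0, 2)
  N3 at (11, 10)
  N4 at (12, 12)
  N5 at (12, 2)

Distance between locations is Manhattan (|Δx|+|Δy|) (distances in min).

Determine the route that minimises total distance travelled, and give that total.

There are 60 distinct closed tours to check (reversals are equivalent).
Base → N1 → N2 → N3 → N4 → N5 → Base: 7+9+19+3+10+4 = 52
Base → N1 → N2 → N3 → N5 → N4 → Base: 7+9+19+9+10+6 = 60
Base → N1 → N2 → N4 → N3 → N5 → Base: 7+9+22+3+9+4 = 54
Base → N1 → N2 → N4 → N5 → N3 → Base: 7+9+22+10+9+5 = 62
Base → N1 → N2 → N5 → N3 → N4 → Base: 7+9+12+9+3+6 = 46
Base → N1 → N2 → N5 → N4 → N3 → Base: 7+9+12+10+3+5 = 46
Base → N1 → N3 → N2 → N4 → N5 → Base: 7+10+19+22+10+4 = 72
Base → N1 → N3 → N2 → N5 → N4 → Base: 7+10+19+12+10+6 = 64
Base → N1 → N3 → N4 → N2 → N5 → Base: 7+10+3+22+12+4 = 58
Base → N1 → N3 → N4 → N5 → N2 → Base: 7+10+3+10+12+16 = 58
Base → N1 → N3 → N5 → N2 → N4 → Base: 7+10+9+12+22+6 = 66
Base → N1 → N3 → N5 → N4 → N2 → Base: 7+10+9+10+22+16 = 74
Base → N1 → N4 → N2 → N3 → N5 → Base: 7+13+22+19+9+4 = 74
Base → N1 → N4 → N2 → N5 → N3 → Base: 7+13+22+12+9+5 = 68
… (46 more)
Base → N4 → N3 → N1 → N2 → N5 → Base: 6+3+10+9+12+4 = 44  ← best
The minimum is 44.
One optimal route: Base → N4 → N3 → N1 → N2 → N5 → Base (or its reverse).

44 min — the shortest possible round trip.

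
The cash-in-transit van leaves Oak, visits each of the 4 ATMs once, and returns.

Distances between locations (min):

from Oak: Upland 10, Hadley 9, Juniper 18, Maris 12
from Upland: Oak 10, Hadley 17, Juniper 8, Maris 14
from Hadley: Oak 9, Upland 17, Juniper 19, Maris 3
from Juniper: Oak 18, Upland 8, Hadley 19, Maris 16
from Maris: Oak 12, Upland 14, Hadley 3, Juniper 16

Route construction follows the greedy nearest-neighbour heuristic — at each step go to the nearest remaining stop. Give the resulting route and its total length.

Oak → [Hadley:9 / Upland:10 / Maris:12 / Juniper:18] → Hadley (9)
Hadley → [Maris:3 / Upland:17 / Juniper:19] → Maris (3)
Maris → [Upland:14 / Juniper:16] → Upland (14)
Upland → [Juniper:8] → Juniper (8)
Return Juniper→Oak: 18.
Total = 9 + 3 + 14 + 8 + 18 = 52.

Nearest-neighbour total = 52 min; route Oak → Hadley → Maris → Upland → Juniper → Oak.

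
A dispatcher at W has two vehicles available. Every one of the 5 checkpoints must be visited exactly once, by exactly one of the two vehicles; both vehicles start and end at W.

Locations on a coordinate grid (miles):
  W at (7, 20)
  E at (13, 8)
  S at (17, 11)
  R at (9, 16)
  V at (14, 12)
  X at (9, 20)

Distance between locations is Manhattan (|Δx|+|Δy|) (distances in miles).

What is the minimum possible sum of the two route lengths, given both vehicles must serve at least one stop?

Try each way of splitting the stops between the two vehicles (each non-empty) and, for each split, find the best tour for each vehicle:
  {E} + {S, R, V, X}: 36 + 38 = 74
  {S} + {E, R, V, X}: 38 + 38 = 76
  {E, S} + {R, V, X}: 44 + 30 = 74
  {R} + {E, S, V, X}: 12 + 44 = 56
  {E, R} + {S, V, X}: 36 + 38 = 74
  {S, R} + {E, V, X}: 38 + 38 = 76
  … (15 splits in total)
  {E, S, R, V} + {X}: 44 + 4 = 48  ← best
Best: vehicle 1 W → E → S → V → R → W = 44; vehicle 2 W → X → W = 4; combined 48.

48 miles — the smallest possible combined total.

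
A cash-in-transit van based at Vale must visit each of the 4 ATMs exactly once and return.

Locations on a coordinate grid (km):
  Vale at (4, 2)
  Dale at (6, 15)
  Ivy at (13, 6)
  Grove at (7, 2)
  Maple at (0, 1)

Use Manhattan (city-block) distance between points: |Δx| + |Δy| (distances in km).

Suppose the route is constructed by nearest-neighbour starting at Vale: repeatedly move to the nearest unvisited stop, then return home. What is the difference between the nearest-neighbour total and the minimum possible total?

The nearest-neighbour route is 6 km longer than optimal.

Vale: Grove=3, Maple=5, Ivy=13, Dale=15 ⇒ Grove
Grove: Maple=8, Ivy=10, Dale=14 ⇒ Maple
Maple: Ivy=18, Dale=20 ⇒ Ivy
Ivy: Dale=16 ⇒ Dale
NN route Vale → Grove → Maple → Ivy → Dale → Vale costs 60.
Optimal: Vale → Dale → Ivy → Grove → Maple → Vale costs 54 (by enumerating all 12 distinct tours).
Excess = 60 − 54 = 6.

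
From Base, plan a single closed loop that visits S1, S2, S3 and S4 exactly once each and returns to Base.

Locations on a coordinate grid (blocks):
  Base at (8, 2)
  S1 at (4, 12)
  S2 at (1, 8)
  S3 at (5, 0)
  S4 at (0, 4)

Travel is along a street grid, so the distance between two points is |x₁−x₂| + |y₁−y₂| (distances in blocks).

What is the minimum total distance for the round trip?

Shortest round trip = 40 blocks.

With 4 stops there are 4!/2 = 12 distinct round trips (a route and its reverse cost the same).
Base→S1→S2→S3→S4→Base: 14+7+12+9+10 = 52
Base→S1→S2→S4→S3→Base: 14+7+5+9+5 = 40
Base→S1→S3→S2→S4→Base: 14+13+12+5+10 = 54
Base→S1→S3→S4→S2→Base: 14+13+9+5+13 = 54
Base→S1→S4→S2→S3→Base: 14+12+5+12+5 = 48
Base→S1→S4→S3→S2→Base: 14+12+9+12+13 = 60
Base→S2→S1→S3→S4→Base: 13+7+13+9+10 = 52
Base→S2→S1→S4→S3→Base: 13+7+12+9+5 = 46
Base→S2→S3→S1→S4→Base: 13+12+13+12+10 = 60
Base→S2→S4→S1→S3→Base: 13+5+12+13+5 = 48
Base→S3→S1→S2→S4→Base: 5+13+7+5+10 = 40
Base→S3→S2→S1→S4→Base: 5+12+7+12+10 = 46
The minimum is 40.
One optimal route: Base → S1 → S2 → S4 → S3 → Base (or its reverse).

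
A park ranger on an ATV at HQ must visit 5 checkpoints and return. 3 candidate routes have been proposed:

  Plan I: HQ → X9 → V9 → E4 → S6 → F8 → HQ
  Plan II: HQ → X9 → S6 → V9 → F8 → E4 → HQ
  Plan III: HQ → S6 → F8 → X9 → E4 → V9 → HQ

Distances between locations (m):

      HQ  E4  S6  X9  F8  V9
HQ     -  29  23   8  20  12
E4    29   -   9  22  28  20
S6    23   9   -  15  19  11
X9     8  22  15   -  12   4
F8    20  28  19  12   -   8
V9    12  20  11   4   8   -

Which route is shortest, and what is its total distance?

Plan I: 8 + 4 + 20 + 9 + 19 + 20 = 80
Plan II: 8 + 15 + 11 + 8 + 28 + 29 = 99
Plan III: 23 + 19 + 12 + 22 + 20 + 12 = 108

80 m — Plan I is the shortest.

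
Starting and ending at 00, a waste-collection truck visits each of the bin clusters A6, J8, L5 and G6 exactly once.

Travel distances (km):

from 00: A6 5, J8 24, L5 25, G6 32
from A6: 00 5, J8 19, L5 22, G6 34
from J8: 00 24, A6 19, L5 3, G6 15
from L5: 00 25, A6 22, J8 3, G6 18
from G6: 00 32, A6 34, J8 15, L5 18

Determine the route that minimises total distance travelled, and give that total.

Shortest round trip = 77 km.

There are 12 distinct closed tours to check (reversals are equivalent).
00 → A6 → J8 → L5 → G6 → 00: 5+19+3+18+32 = 77
00 → A6 → J8 → G6 → L5 → 00: 5+19+15+18+25 = 82
00 → A6 → L5 → J8 → G6 → 00: 5+22+3+15+32 = 77
00 → A6 → L5 → G6 → J8 → 00: 5+22+18+15+24 = 84
00 → A6 → G6 → J8 → L5 → 00: 5+34+15+3+25 = 82
00 → A6 → G6 → L5 → J8 → 00: 5+34+18+3+24 = 84
00 → J8 → A6 → L5 → G6 → 00: 24+19+22+18+32 = 115
00 → J8 → A6 → G6 → L5 → 00: 24+19+34+18+25 = 120
00 → J8 → L5 → A6 → G6 → 00: 24+3+22+34+32 = 115
00 → J8 → G6 → A6 → L5 → 00: 24+15+34+22+25 = 120
00 → L5 → A6 → J8 → G6 → 00: 25+22+19+15+32 = 113
00 → L5 → J8 → A6 → G6 → 00: 25+3+19+34+32 = 113
The minimum is 77.
One optimal route: 00 → A6 → J8 → L5 → G6 → 00 (or its reverse).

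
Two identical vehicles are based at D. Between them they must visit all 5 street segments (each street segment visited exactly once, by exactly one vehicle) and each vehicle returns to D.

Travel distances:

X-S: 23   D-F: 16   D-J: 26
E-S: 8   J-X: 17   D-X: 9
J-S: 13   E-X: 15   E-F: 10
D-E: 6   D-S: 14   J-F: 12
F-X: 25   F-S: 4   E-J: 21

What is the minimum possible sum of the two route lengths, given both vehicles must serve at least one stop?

68 — the smallest possible combined total.

Check every non-empty split of the stops between the two vehicles; for each half take its own optimal tour:
  {E} + {J, F, X, S}: 12 + 56 = 68
  {J} + {E, F, X, S}: 52 + 52 = 104
  {E, J} + {F, X, S}: 53 + 52 = 105
  {F} + {E, J, X, S}: 32 + 53 = 85
  {E, F} + {J, X, S}: 32 + 53 = 85
  {J, F} + {E, X, S}: 54 + 46 = 100
  … (15 splits in total)
Best: vehicle 1 D → E → D = 12; vehicle 2 D → X → J → F → S → D = 56; combined 68.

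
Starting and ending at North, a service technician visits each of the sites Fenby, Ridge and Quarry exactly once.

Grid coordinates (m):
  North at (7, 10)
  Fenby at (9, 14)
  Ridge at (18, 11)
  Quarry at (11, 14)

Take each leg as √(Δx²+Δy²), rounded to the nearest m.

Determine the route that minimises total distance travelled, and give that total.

25 m — the shortest possible round trip.

With 3 stops there are 3!/2 = 3 distinct round trips (a route and its reverse cost the same).
North → Fenby → Ridge → Quarry → North: 4+9+8+6 = 27
North → Fenby → Quarry → Ridge → North: 4+2+8+11 = 25
North → Ridge → Fenby → Quarry → North: 11+9+2+6 = 28
The minimum is 25.
One optimal route: North → Fenby → Quarry → Ridge → North (or its reverse).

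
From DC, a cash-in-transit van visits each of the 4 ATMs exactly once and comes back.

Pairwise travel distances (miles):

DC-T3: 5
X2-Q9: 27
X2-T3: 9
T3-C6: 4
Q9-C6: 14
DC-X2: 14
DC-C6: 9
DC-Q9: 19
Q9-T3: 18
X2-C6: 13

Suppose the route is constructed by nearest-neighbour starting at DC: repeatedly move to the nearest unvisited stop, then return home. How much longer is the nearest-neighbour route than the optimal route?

DC: T3=5, C6=9, X2=14, Q9=19 ⇒ T3
T3: C6=4, X2=9, Q9=18 ⇒ C6
C6: X2=13, Q9=14 ⇒ X2
X2: Q9=27 ⇒ Q9
NN route DC → T3 → C6 → X2 → Q9 → DC costs 68.
Optimal: DC → X2 → T3 → C6 → Q9 → DC costs 60 (by enumerating all 12 distinct tours).
Excess = 68 − 60 = 8.

Excess over optimum: 8 miles.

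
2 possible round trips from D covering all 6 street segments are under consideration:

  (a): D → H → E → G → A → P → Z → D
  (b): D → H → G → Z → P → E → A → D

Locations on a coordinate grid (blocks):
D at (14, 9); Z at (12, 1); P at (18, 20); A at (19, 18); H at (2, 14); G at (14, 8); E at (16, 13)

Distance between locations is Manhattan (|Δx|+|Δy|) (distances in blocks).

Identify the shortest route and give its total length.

Shortest is (a), total 92 blocks.

(a): 17 + 15 + 7 + 15 + 3 + 25 + 10 = 92
(b): 17 + 18 + 9 + 25 + 9 + 8 + 14 = 100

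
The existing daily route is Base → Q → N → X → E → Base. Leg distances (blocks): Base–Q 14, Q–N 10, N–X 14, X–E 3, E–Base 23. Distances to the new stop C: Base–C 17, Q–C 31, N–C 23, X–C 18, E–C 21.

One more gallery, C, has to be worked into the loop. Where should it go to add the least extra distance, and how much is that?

Insertion cost between consecutive stops i–j is d(i,C) + d(C,j) − d(i,j):
  between Base and Q: 17 + 31 − 14 = 34
  between Q and N: 31 + 23 − 10 = 44
  between N and X: 23 + 18 − 14 = 27
  between X and E: 18 + 21 − 3 = 36
  between E and Base: 21 + 17 − 23 = 15
Cheapest insertion is between E and Base, adding 15.
New total = 64 + 15 = 79.

Minimum extra distance: 15 blocks, inserting C between E and Base.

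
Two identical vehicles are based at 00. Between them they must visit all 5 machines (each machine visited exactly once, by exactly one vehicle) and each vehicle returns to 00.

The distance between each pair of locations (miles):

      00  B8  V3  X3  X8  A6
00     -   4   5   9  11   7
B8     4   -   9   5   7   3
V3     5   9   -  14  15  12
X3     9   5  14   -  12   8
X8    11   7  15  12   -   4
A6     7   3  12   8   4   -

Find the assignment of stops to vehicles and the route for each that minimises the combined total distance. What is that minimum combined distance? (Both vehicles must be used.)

Minimum combined distance: 42 miles.

There are 2^4 − 1 = 15 ways to divide the 5 stops into two non-empty groups. For each, the best each vehicle can do is its own shortest tour through its group:
  {B8} + {V3, X3, X8, A6}: 8 + 41 = 49
  {V3} + {B8, X3, X8, A6}: 10 + 32 = 42
  {B8, V3} + {X3, X8, A6}: 18 + 32 = 50
  {X3} + {B8, V3, X8, A6}: 18 + 31 = 49
  {B8, X3} + {V3, X8, A6}: 18 + 31 = 49
  {V3, X3} + {B8, X8, A6}: 28 + 22 = 50
  … (15 splits in total)
Best: vehicle 1 00 → V3 → 00 = 10; vehicle 2 00 → B8 → X3 → X8 → A6 → 00 = 32; combined 42.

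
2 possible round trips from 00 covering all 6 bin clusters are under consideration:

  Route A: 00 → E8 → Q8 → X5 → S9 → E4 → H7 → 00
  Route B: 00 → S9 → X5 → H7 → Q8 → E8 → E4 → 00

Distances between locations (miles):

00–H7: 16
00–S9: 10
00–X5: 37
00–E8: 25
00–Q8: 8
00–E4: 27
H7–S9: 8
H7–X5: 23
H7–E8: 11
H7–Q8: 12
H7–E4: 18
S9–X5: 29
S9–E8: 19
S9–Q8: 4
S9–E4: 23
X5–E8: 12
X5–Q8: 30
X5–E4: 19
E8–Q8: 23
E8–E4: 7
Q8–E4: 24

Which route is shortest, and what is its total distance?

Shortest is Route B, total 131 miles.

Route A: 25 + 23 + 30 + 29 + 23 + 18 + 16 = 164
Route B: 10 + 29 + 23 + 12 + 23 + 7 + 27 = 131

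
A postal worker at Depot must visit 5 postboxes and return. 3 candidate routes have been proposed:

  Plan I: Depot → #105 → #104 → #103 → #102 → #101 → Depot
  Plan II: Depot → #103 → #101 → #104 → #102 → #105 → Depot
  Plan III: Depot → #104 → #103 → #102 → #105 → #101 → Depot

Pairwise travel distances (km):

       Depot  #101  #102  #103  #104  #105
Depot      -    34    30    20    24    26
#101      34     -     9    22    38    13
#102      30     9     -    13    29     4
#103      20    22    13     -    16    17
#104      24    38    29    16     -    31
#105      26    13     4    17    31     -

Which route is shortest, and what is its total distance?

Plan I: 26 + 31 + 16 + 13 + 9 + 34 = 129
Plan II: 20 + 22 + 38 + 29 + 4 + 26 = 139
Plan III: 24 + 16 + 13 + 4 + 13 + 34 = 104

Shortest is Plan III, total 104 km.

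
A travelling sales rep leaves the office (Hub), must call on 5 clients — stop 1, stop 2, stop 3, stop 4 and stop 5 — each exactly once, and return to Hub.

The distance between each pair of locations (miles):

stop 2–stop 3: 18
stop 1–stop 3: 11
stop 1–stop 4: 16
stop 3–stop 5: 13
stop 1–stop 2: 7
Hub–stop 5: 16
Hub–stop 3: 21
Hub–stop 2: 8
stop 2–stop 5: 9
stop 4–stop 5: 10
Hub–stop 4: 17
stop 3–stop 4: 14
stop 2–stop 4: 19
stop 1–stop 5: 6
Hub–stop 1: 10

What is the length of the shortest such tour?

With 5 stops there are 5!/2 = 60 distinct round trips (a route and its reverse cost the same).
Hub - stop 1 - stop 2 - stop 3 - stop 4 - stop 5 - Hub: 10+7+18+14+10+16 = 75
Hub - stop 1 - stop 2 - stop 3 - stop 5 - stop 4 - Hub: 10+7+18+13+10+17 = 75
Hub - stop 1 - stop 2 - stop 4 - stop 3 - stop 5 - Hub: 10+7+19+14+13+16 = 79
Hub - stop 1 - stop 2 - stop 4 - stop 5 - stop 3 - Hub: 10+7+19+10+13+21 = 80
Hub - stop 1 - stop 2 - stop 5 - stop 3 - stop 4 - Hub: 10+7+9+13+14+17 = 70
Hub - stop 1 - stop 2 - stop 5 - stop 4 - stop 3 - Hub: 10+7+9+10+14+21 = 71
Hub - stop 1 - stop 3 - stop 2 - stop 4 - stop 5 - Hub: 10+11+18+19+10+16 = 84
Hub - stop 1 - stop 3 - stop 2 - stop 5 - stop 4 - Hub: 10+11+18+9+10+17 = 75
Hub - stop 1 - stop 3 - stop 4 - stop 2 - stop 5 - Hub: 10+11+14+19+9+16 = 79
Hub - stop 1 - stop 3 - stop 4 - stop 5 - stop 2 - Hub: 10+11+14+10+9+8 = 62
Hub - stop 1 - stop 3 - stop 5 - stop 2 - stop 4 - Hub: 10+11+13+9+19+17 = 79
Hub - stop 1 - stop 3 - stop 5 - stop 4 - stop 2 - Hub: 10+11+13+10+19+8 = 71
Hub - stop 1 - stop 4 - stop 2 - stop 3 - stop 5 - Hub: 10+16+19+18+13+16 = 92
Hub - stop 1 - stop 4 - stop 2 - stop 5 - stop 3 - Hub: 10+16+19+9+13+21 = 88
… (46 more)
The minimum is 62.
One optimal route: Hub → stop 1 → stop 3 → stop 4 → stop 5 → stop 2 → Hub (or its reverse).

Shortest round trip = 62 miles.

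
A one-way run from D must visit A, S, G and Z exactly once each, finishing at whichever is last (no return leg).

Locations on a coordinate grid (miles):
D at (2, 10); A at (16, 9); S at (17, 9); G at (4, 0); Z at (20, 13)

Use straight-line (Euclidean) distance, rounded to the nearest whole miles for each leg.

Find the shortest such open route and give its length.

Shortest open route: 31 miles.

There are 4! = 24 possible orderings.
D - A - S - G - Z: 14+1+16+21 = 52
D - A - S - Z - G: 14+1+5+21 = 41
D - A - G - S - Z: 14+15+16+5 = 50
D - A - G - Z - S: 14+15+21+5 = 55
D - A - Z - S - G: 14+6+5+16 = 41
D - A - Z - G - S: 14+6+21+16 = 57
D - S - A - G - Z: 15+1+15+21 = 52
D - S - A - Z - G: 15+1+6+21 = 43
D - S - G - A - Z: 15+16+15+6 = 52
D - S - G - Z - A: 15+16+21+6 = 58
D - S - Z - A - G: 15+5+6+15 = 41
D - S - Z - G - A: 15+5+21+15 = 56
D - G - A - S - Z: 10+15+1+5 = 31
D - G - A - Z - S: 10+15+6+5 = 36
… (10 more)
The minimum is 31.
One shortest path: D → G → A → S → Z.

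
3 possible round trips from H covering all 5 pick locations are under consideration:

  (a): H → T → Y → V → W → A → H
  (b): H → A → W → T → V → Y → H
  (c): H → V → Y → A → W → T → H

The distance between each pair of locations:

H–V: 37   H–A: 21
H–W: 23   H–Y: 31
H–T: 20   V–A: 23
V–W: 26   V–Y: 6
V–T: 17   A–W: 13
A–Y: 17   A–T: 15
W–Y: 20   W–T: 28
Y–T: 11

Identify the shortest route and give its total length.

97 — (a) is the shortest.

(a): 20 + 11 + 6 + 26 + 13 + 21 = 97
(b): 21 + 13 + 28 + 17 + 6 + 31 = 116
(c): 37 + 6 + 17 + 13 + 28 + 20 = 121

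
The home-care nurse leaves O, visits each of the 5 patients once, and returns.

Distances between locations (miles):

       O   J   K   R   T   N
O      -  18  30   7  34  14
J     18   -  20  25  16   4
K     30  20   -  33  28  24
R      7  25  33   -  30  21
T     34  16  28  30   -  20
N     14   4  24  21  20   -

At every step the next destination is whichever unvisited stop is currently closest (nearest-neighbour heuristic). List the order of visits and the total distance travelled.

Nearest-neighbour total = 106 miles; route O → R → N → J → T → K → O.

At O the remaining stops are R 7, N 14, J 18, K 30, T 34; go to R.
At R the remaining stops are N 21, J 25, T 30, K 33; go to N.
At N the remaining stops are J 4, T 20, K 24; go to J.
At J the remaining stops are T 16, K 20; go to T.
At T the remaining stops are K 28; go to K.
Return K→O: 30.
Total = 7 + 21 + 4 + 16 + 28 + 30 = 106.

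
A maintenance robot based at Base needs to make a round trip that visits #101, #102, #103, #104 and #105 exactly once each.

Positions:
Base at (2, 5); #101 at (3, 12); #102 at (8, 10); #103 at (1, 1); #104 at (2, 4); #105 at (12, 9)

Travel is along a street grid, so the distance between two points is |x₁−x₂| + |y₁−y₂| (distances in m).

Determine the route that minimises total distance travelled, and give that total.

Shortest round trip = 44 m.

There are 60 distinct closed tours to check (reversals are equivalent).
Base→#101→#102→#103→#104→#105→Base: 8+7+16+4+15+14 = 64
Base→#101→#102→#103→#105→#104→Base: 8+7+16+19+15+1 = 66
Base→#101→#102→#104→#103→#105→Base: 8+7+12+4+19+14 = 64
Base→#101→#102→#104→#105→#103→Base: 8+7+12+15+19+5 = 66
Base→#101→#102→#105→#103→#104→Base: 8+7+5+19+4+1 = 44
Base→#101→#102→#105→#104→#103→Base: 8+7+5+15+4+5 = 44
Base→#101→#103→#102→#104→#105→Base: 8+13+16+12+15+14 = 78
Base→#101→#103→#102→#105→#104→Base: 8+13+16+5+15+1 = 58
Base→#101→#103→#104→#102→#105→Base: 8+13+4+12+5+14 = 56
Base→#101→#103→#104→#105→#102→Base: 8+13+4+15+5+11 = 56
Base→#101→#103→#105→#102→#104→Base: 8+13+19+5+12+1 = 58
Base→#101→#103→#105→#104→#102→Base: 8+13+19+15+12+11 = 78
Base→#101→#104→#102→#103→#105→Base: 8+9+12+16+19+14 = 78
Base→#101→#104→#102→#105→#103→Base: 8+9+12+5+19+5 = 58
… (46 more)
The minimum is 44.
One optimal route: Base → #101 → #102 → #105 → #103 → #104 → Base (or its reverse).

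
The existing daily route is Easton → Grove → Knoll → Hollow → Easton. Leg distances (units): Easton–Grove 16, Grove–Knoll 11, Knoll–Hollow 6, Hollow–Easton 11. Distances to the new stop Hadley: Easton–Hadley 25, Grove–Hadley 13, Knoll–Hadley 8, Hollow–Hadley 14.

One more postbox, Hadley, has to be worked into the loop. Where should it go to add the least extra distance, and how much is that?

Insertion cost between consecutive stops i–j is d(i,Hadley) + d(Hadley,j) − d(i,j):
  between Easton and Grove: 25 + 13 − 16 = 22
  between Grove and Knoll: 13 + 8 − 11 = 10
  between Knoll and Hollow: 8 + 14 − 6 = 16
  between Hollow and Easton: 14 + 25 − 11 = 28
Cheapest insertion is between Grove and Knoll, adding 10.
New total = 44 + 10 = 54.

Minimum extra distance: 10, inserting Hadley between Grove and Knoll.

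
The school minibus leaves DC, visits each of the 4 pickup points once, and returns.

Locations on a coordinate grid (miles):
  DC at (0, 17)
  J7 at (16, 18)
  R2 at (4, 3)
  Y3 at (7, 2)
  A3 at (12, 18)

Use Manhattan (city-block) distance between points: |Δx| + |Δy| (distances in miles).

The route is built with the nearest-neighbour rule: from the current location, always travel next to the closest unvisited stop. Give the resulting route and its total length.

64 miles along DC → A3 → J7 → Y3 → R2 → DC.

From DC: distances to unvisited — A3=13, J7=17, R2=18, Y3=22. Nearest is A3 (13).
From A3: distances to unvisited — J7=4, Y3=21, R2=23. Nearest is J7 (4).
From J7: distances to unvisited — Y3=25, R2=27. Nearest is Y3 (25).
From Y3: distances to unvisited — R2=4. Nearest is R2 (4).
Return R2→DC: 18.
Total = 13 + 4 + 25 + 4 + 18 = 64.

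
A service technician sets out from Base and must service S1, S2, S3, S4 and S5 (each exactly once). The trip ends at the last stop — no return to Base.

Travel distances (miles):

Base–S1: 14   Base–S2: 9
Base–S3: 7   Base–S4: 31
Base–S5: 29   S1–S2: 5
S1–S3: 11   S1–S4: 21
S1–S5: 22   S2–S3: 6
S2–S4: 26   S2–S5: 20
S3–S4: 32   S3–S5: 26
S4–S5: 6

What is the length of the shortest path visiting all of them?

Minimum one-way distance = 45 miles.

There are 5! = 120 possible orderings.
Base→S1→S2→S3→S4→S5: 14+5+6+32+6 = 63
Base→S1→S2→S3→S5→S4: 14+5+6+26+6 = 57
Base→S1→S2→S4→S3→S5: 14+5+26+32+26 = 103
Base→S1→S2→S4→S5→S3: 14+5+26+6+26 = 77
Base→S1→S2→S5→S3→S4: 14+5+20+26+32 = 97
Base→S1→S2→S5→S4→S3: 14+5+20+6+32 = 77
Base→S1→S3→S2→S4→S5: 14+11+6+26+6 = 63
Base→S1→S3→S2→S5→S4: 14+11+6+20+6 = 57
Base→S1→S3→S4→S2→S5: 14+11+32+26+20 = 103
Base→S1→S3→S4→S5→S2: 14+11+32+6+20 = 83
Base→S1→S3→S5→S2→S4: 14+11+26+20+26 = 97
Base→S1→S3→S5→S4→S2: 14+11+26+6+26 = 83
Base→S1→S4→S2→S3→S5: 14+21+26+6+26 = 93
Base→S1→S4→S2→S5→S3: 14+21+26+20+26 = 107
… (106 more)
Base→S3→S2→S1→S4→S5: 7+6+5+21+6 = 45  ← best
The minimum is 45.
One shortest path: Base → S3 → S2 → S1 → S4 → S5.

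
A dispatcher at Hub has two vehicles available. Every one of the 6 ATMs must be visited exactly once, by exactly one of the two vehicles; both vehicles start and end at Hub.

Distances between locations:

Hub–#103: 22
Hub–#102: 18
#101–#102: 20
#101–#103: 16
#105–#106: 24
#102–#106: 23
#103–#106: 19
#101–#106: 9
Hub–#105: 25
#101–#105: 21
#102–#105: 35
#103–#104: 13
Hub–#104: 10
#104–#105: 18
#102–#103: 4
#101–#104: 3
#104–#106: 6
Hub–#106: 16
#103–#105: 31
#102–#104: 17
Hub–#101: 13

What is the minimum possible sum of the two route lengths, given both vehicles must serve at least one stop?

113 — the smallest possible combined total.

Try each way of splitting the stops between the two vehicles (each non-empty) and, for each split, find the best tour for each vehicle:
  {#101} + {#102, #103, #104, #105, #106}: 26 + 90 = 116
  {#102} + {#101, #103, #104, #105, #106}: 36 + 96 = 132
  {#101, #102} + {#103, #104, #105, #106}: 51 + 90 = 141
  {#103} + {#101, #102, #104, #105, #106}: 44 + 96 = 140
  {#101, #103} + {#102, #104, #105, #106}: 51 + 90 = 141
  {#102, #103} + {#101, #104, #105, #106}: 44 + 71 = 115
  … (31 splits in total)
  {#105} + {#101, #102, #103, #104, #106}: 50 + 63 = 113  ← best
Best: vehicle 1 Hub → #105 → Hub = 50; vehicle 2 Hub → #101 → #104 → #106 → #103 → #102 → Hub = 63; combined 113.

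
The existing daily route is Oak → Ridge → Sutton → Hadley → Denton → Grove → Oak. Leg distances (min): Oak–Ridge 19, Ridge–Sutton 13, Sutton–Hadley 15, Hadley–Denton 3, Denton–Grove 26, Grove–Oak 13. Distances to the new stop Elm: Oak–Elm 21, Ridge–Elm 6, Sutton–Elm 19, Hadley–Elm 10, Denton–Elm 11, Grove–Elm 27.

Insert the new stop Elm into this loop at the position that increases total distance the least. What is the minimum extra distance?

Insertion cost between consecutive stops i–j is d(i,Elm) + d(Elm,j) − d(i,j):
  between Oak and Ridge: 21 + 6 − 19 = 8
  between Ridge and Sutton: 6 + 19 − 13 = 12
  between Sutton and Hadley: 19 + 10 − 15 = 14
  between Hadley and Denton: 10 + 11 − 3 = 18
  between Denton and Grove: 11 + 27 − 26 = 12
  between Grove and Oak: 27 + 21 − 13 = 35
Cheapest insertion is between Oak and Ridge, adding 8.
New total = 89 + 8 = 97.

Adding 8 min by placing Elm on the Oak–Ridge leg.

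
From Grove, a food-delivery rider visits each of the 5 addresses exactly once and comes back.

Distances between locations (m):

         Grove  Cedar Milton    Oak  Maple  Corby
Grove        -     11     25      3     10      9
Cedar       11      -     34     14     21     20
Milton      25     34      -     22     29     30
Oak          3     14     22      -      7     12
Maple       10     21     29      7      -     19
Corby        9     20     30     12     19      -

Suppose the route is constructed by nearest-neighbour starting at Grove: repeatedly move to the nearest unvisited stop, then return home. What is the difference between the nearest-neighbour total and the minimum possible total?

Grove: Oak=3, Corby=9, Maple=10, Cedar=11, Milton=25 ⇒ Oak
Oak: Maple=7, Corby=12, Cedar=14, Milton=22 ⇒ Maple
Maple: Corby=19, Cedar=21, Milton=29 ⇒ Corby
Corby: Cedar=20, Milton=30 ⇒ Cedar
Cedar: Milton=34 ⇒ Milton
NN route Grove → Oak → Maple → Corby → Cedar → Milton → Grove costs 108.
Optimal: Grove → Cedar → Oak → Maple → Milton → Corby → Grove costs 100 (by enumerating all 60 distinct tours).
Excess = 108 − 100 = 8.

The nearest-neighbour route is 8 m longer than optimal.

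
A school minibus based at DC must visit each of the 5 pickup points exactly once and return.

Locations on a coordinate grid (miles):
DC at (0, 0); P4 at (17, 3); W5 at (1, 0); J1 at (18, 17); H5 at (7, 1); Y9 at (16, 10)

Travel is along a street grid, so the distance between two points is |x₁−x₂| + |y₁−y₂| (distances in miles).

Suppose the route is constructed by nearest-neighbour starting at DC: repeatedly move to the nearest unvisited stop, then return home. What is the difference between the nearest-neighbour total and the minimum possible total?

DC: W5=1, H5=8, P4=20, Y9=26, J1=35 ⇒ W5
W5: H5=7, P4=19, Y9=25, J1=34 ⇒ H5
H5: P4=12, Y9=18, J1=27 ⇒ P4
P4: Y9=8, J1=15 ⇒ Y9
Y9: J1=9 ⇒ J1
NN route DC → W5 → H5 → P4 → Y9 → J1 → DC costs 72.
Optimal: DC → P4 → J1 → Y9 → H5 → W5 → DC costs 70 (by enumerating all 60 distinct tours).
Excess = 72 − 70 = 2.

Excess over optimum: 2 miles.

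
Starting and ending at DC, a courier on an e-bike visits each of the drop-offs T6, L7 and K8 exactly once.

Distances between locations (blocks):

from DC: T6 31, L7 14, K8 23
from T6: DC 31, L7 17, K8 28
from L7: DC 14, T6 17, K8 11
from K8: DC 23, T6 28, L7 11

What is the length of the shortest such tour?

DC → T6 → L7 → K8 → DC: 31+17+11+23 = 82
DC → T6 → K8 → L7 → DC: 31+28+11+14 = 84
DC → L7 → T6 → K8 → DC: 14+17+28+23 = 82
The minimum is 82.
One optimal route: DC → T6 → L7 → K8 → DC (or its reverse).

82 blocks — the shortest possible round trip.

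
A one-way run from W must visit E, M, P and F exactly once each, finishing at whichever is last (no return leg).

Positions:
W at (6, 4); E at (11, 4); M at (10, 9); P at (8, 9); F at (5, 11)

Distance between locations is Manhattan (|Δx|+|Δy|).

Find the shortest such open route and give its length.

18 — the minimum one-way total.

There are 4! = 24 possible orderings.
W - E - M - P - F: 5+6+2+5 = 18
W - E - M - F - P: 5+6+7+5 = 23
W - E - P - M - F: 5+8+2+7 = 22
W - E - P - F - M: 5+8+5+7 = 25
W - E - F - M - P: 5+13+7+2 = 27
W - E - F - P - M: 5+13+5+2 = 25
W - M - E - P - F: 9+6+8+5 = 28
W - M - E - F - P: 9+6+13+5 = 33
W - M - P - E - F: 9+2+8+13 = 32
W - M - P - F - E: 9+2+5+13 = 29
W - M - F - E - P: 9+7+13+8 = 37
W - M - F - P - E: 9+7+5+8 = 29
W - P - E - M - F: 7+8+6+7 = 28
W - P - E - F - M: 7+8+13+7 = 35
… (10 more)
The minimum is 18.
One shortest path: W → E → M → P → F.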